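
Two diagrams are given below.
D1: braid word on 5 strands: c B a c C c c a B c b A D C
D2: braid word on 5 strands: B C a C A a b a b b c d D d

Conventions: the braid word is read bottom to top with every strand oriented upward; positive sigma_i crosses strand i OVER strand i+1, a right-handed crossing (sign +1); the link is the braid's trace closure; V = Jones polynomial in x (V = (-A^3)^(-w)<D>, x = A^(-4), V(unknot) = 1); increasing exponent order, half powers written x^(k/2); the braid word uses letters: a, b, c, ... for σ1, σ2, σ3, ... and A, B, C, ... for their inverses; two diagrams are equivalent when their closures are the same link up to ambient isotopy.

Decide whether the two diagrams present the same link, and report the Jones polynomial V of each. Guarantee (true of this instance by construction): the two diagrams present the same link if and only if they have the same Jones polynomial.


equivalent: no
D1 (bracket -A^-18 + A^-14 - A^-10 + 2A^-6 - A^-2 + A^2; 14 crossings at w = +2): V = x - x^2 + 2x^3 - x^4 + x^5 - x^6
V(D2) = x^-1 - 1 + 2x - 2x^2 + 2x^3 - 2x^4 + x^5  (w +4, c 14, <D> = A^-8 - 2A^-4 + 2 - 2A^4 + 2A^8 - A^12 + A^16)
key observation: 2 values of V(x) split the 2 diagrams


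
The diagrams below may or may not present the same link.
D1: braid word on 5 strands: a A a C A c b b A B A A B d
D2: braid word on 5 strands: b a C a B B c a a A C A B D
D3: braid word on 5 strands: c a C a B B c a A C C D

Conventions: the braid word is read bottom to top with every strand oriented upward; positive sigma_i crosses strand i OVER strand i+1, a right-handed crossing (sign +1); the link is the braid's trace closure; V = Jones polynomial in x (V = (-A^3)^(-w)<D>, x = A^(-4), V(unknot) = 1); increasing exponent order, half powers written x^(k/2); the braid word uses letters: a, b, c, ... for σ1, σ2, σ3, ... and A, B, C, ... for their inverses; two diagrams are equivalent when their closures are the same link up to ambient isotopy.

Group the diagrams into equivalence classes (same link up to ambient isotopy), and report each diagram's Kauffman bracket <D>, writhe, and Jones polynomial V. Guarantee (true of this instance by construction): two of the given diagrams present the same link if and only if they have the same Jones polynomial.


equivalence classes: {D1} | {D2, D3}
D1 (bracket A^-6 + A^-2 + A^2 + A^6; 14 crossings at w = -2): V = x^-3 + x^-2 + x^-1 + 1
D2 (bracket A^-14 + 2A^-6 + A^2; 14 crossings at w = -2): V = x^-2 + 2 + x^2
V(D3) = x^-2 + 2 + x^2  [12 crossings, <D> = A^-14 + 2A^-6 + A^2, w = -2]
key observation: 2 values of V(x) split the 3 diagrams


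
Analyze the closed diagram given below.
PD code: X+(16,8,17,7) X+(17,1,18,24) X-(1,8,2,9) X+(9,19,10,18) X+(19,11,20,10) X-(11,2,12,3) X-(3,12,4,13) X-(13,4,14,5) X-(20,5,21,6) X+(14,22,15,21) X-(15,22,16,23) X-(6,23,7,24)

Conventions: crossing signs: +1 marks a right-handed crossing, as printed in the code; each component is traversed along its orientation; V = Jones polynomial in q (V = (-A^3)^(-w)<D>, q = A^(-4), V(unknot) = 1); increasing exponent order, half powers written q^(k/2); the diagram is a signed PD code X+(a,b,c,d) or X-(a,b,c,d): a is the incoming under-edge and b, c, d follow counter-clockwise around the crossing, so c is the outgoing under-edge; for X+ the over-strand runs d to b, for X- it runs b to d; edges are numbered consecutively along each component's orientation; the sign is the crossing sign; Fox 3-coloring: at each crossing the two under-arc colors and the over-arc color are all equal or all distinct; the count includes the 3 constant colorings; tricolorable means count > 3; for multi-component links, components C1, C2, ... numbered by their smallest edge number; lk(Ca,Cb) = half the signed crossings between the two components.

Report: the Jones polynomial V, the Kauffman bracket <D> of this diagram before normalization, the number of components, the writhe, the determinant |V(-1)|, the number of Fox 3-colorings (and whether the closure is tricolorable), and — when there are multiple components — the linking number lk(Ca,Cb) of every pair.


V = -q^-6 + 2q^-5 - 4q^-4 + 5q^-3 - 4q^-2 + 5q^-1 - 3 + 2q - q^2
<D> = -A^-14 + 2A^-10 - 3A^-6 + 5A^-2 - 4A^2 + 5A^6 - 4A^10 + 2A^14 - A^18 (w = -2)
1 component over 12 crossings, w = -2
9 Fox colorings among 3^12, |V(-1)| = 27: tricolorable
why: the span of V is 8, forcing >= 8 crossings in any diagram


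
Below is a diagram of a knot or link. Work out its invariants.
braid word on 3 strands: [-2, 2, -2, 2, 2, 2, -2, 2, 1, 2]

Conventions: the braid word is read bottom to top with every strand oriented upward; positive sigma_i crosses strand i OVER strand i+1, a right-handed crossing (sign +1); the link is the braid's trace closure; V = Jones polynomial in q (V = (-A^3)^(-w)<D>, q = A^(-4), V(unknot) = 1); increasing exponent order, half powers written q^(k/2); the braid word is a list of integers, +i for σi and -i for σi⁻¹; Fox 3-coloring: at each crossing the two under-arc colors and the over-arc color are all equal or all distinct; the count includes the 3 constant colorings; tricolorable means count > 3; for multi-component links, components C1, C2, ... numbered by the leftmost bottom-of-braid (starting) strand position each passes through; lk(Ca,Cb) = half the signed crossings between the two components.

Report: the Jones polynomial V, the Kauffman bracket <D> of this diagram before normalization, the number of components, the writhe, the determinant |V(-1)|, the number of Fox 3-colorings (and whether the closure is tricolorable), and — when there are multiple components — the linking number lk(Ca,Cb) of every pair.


V = q + q^3 - q^4
<D> = -A^-4 + 1 + A^8 (w = +4)
1 component over 10 crossings, w = +4
9 Fox colorings among 3^10, |V(-1)| = 3: tricolorable
why: the span of V is 3, forcing >= 3 crossings in any diagram


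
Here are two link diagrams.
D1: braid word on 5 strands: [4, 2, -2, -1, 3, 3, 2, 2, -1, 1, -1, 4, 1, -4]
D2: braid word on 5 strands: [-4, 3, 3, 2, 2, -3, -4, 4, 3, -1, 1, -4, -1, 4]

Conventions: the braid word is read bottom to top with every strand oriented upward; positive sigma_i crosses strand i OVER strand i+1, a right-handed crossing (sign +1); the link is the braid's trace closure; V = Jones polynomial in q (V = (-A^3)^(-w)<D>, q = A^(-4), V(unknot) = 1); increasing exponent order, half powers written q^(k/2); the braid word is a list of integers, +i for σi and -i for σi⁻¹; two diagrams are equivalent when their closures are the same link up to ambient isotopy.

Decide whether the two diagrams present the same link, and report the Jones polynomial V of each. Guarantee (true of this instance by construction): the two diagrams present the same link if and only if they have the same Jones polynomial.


equivalent: yes
D1 (bracket A^-8 + 2 + A^8; 14 crossings at w = +4): V = q + 2q^3 + q^5
D2 (bracket A^-14 + 2A^-6 + A^2; 14 crossings at w = +2): V = q + 2q^3 + q^5
key observation: all 2 diagrams share one V(q), hence one class


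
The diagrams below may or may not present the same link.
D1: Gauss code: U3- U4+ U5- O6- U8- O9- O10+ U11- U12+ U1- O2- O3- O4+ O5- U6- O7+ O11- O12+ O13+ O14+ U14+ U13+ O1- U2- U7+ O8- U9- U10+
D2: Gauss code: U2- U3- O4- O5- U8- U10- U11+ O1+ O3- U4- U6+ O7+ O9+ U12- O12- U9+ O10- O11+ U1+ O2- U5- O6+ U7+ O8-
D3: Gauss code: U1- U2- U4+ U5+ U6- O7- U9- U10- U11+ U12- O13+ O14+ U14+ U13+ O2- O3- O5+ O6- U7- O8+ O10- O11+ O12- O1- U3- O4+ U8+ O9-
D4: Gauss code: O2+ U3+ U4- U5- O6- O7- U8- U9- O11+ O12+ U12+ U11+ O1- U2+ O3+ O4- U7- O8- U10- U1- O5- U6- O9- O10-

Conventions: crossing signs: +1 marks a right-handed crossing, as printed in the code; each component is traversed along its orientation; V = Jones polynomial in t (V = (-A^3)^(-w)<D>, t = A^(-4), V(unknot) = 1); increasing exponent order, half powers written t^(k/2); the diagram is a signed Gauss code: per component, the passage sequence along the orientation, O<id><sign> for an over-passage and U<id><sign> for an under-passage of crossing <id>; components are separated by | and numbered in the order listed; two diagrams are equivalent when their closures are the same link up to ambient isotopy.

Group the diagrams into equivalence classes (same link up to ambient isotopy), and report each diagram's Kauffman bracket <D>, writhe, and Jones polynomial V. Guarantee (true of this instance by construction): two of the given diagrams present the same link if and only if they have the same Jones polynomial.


grouping into links: {D1, D3} | {D2} | {D4}
V(D1) = -t^-6 + t^-5 - t^-4 + 2t^-3 - t^-2 + t^-1  (w -2, c 14, <D> = A^-2 - A^2 + 2A^6 - A^10 + A^14 - A^18)
D2 (bracket -A^-10 + 2A^-6 - A^-2 + 2A^2 - A^6 + A^10 - A^14; 12 crossings at w = -2): V = -t^-5 + t^-4 - t^-3 + 2t^-2 - t^-1 + 2 - t
D3 (bracket A^-2 - A^2 + 2A^6 - A^10 + A^14 - A^18; 14 crossings at w = -2): V = -t^-6 + t^-5 - t^-4 + 2t^-3 - t^-2 + t^-1
V(D4) = t^-8 - 2t^-7 + t^-6 - 2t^-5 + 2t^-4 + t^-2  (w -4, c 12, <D> = A^-4 + 2A^4 - 2A^8 + A^12 - 2A^16 + A^20)
why: comparing 4 Jones polynomials yields 3 groups


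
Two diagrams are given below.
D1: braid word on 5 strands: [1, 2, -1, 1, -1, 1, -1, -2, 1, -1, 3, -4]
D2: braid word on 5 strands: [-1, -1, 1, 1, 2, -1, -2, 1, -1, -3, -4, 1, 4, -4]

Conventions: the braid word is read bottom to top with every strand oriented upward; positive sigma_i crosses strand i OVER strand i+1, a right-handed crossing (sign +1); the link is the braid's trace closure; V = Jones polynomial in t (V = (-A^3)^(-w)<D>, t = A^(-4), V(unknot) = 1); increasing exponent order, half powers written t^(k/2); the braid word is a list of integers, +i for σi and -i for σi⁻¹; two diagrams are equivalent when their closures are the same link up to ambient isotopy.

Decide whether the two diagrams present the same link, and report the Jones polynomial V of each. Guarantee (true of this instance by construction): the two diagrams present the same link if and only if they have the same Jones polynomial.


same link: yes
V(D1) = 1  [12 crossings, <D> = 1, w = 0]
V(D2) = 1  (w -2, c 14, <D> = A^-6)
note: Markov moves rewrite D1 (12 crossings) into D2 (14)


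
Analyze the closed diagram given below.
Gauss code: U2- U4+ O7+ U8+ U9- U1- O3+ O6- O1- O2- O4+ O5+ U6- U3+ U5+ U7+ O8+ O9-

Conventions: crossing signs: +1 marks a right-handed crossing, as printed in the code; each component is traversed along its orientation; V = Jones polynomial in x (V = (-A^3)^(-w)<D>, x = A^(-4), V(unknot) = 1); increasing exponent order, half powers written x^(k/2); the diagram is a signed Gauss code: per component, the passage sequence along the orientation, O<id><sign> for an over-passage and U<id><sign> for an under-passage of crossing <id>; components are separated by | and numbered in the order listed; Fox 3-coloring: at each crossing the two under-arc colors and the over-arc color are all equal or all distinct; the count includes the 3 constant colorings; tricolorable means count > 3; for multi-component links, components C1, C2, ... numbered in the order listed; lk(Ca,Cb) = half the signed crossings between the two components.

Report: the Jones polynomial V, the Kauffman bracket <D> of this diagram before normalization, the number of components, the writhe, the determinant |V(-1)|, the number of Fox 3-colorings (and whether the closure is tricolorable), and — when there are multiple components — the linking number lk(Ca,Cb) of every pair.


V(x) = 1
bracket: -A^3, w = +1
1 component, writhe +1, over 9 crossings
det 1, colorings 3 of 3^9 — not tricolorable
observation: |V(-1)| = 1: so not tricolorable, since 3 does not divide 1


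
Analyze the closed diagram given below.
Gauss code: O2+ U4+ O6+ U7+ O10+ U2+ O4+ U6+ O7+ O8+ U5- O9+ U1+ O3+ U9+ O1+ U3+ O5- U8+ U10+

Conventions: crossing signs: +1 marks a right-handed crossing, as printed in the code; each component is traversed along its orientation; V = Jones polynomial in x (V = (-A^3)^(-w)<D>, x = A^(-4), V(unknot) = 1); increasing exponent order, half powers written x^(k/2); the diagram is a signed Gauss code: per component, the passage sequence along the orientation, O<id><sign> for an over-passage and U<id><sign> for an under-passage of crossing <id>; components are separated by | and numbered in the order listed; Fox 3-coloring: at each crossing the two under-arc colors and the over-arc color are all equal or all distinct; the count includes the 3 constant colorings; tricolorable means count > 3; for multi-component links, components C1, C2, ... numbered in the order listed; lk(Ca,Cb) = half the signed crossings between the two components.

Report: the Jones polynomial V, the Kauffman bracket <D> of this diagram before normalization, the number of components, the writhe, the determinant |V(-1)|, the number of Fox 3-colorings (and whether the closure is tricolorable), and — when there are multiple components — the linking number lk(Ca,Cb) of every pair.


Jones polynomial: V(x) = x^3 + 2x^5 - 2x^6 + 2x^7 - 3x^8 + 2x^9 - 2x^10 + x^11
<D> = A^-20 - 2A^-16 + 2A^-12 - 3A^-8 + 2A^-4 - 2 + 2A^4 + A^12; writhe +8
components 1, writhe +8 (10 crossings)
3-colorings: 9 of 3^10, det 15 — tricolorable
note: det 15 = |V(-1)|; divisible by 3, so tricolorable


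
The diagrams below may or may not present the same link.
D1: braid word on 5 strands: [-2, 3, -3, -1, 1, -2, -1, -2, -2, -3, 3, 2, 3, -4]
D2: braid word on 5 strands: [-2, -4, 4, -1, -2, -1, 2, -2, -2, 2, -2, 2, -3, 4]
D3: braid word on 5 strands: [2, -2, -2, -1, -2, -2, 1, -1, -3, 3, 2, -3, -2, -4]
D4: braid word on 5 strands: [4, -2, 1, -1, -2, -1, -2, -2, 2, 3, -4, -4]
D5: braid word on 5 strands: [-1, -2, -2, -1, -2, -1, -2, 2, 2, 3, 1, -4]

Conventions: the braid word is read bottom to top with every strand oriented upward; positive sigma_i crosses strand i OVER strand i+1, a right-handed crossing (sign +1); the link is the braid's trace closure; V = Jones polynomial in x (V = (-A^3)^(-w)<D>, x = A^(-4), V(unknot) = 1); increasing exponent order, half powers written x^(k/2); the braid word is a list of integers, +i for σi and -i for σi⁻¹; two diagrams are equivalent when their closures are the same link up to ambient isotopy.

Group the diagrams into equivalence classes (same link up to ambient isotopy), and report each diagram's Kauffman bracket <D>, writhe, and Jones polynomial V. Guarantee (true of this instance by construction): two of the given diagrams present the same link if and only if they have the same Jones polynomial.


grouping into links: {D1, D2, D3, D4, D5}
V(D1) = -x^-4 + x^-3 + x^-1  (w -4, c 14, <D> = A^-8 + 1 - A^4)
V(D2) = -x^-4 + x^-3 + x^-1  [14 crossings, <D> = A^-8 + 1 - A^4, w = -4]
V(D3) = -x^-4 + x^-3 + x^-1  (w -6, c 14, <D> = A^-14 + A^-6 - A^-2)
D4 (bracket A^-8 + 1 - A^4; 12 crossings at w = -4): V = -x^-4 + x^-3 + x^-1
D5 (bracket A^-8 + 1 - A^4; 12 crossings at w = -4): V = -x^-4 + x^-3 + x^-1
why: one V(x) for all 5 diagrams — one class (guaranteed)


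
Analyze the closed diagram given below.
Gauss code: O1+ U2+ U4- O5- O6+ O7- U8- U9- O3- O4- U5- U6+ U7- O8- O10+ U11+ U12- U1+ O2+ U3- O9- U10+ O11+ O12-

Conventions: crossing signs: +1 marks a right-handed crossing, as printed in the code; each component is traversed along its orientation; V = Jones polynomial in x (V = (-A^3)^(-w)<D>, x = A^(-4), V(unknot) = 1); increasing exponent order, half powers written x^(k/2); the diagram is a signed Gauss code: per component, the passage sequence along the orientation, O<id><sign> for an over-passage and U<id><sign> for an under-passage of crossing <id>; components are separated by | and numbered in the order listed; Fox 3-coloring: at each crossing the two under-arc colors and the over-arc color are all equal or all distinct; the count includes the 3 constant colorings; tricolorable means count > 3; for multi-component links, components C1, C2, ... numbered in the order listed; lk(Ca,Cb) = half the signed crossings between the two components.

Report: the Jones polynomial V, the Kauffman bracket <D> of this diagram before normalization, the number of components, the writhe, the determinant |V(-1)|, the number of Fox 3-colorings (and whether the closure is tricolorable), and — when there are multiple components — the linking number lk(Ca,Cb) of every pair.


V(x) = -x^-5 + x^-4 - x^-3 + 2x^-2 - x^-1 + 2 - x
bracket: -A^-10 + 2A^-6 - A^-2 + 2A^2 - A^6 + A^10 - A^14, w = -2
1 component, writhe -2, over 12 crossings
det 9, colorings 9 of 3^12 — tricolorable
observation: w = -2 shifts under R1 moves; the (-A^3)^(2) factor cancels that in V


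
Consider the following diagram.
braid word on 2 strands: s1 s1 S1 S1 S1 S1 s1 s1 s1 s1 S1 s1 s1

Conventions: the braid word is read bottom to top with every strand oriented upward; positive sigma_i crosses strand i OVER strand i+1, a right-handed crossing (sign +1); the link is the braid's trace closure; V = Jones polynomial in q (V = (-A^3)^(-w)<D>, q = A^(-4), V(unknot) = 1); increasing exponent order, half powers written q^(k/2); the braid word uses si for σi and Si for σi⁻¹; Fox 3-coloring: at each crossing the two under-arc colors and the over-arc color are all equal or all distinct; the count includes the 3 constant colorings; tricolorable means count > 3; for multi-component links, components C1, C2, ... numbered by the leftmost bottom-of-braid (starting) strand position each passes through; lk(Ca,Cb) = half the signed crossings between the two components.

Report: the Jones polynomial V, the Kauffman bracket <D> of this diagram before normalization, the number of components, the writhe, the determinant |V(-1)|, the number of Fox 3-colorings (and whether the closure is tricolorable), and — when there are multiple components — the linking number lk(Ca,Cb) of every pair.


Jones polynomial: V(q) = q + q^3 - q^4
<D> = A^-7 - A^-3 - A^5; writhe +3
components 1, writhe +3 (13 crossings)
3-colorings: 9 of 3^13, det 3 — tricolorable
note: the span of V is 3, forcing >= 3 crossings in any diagram


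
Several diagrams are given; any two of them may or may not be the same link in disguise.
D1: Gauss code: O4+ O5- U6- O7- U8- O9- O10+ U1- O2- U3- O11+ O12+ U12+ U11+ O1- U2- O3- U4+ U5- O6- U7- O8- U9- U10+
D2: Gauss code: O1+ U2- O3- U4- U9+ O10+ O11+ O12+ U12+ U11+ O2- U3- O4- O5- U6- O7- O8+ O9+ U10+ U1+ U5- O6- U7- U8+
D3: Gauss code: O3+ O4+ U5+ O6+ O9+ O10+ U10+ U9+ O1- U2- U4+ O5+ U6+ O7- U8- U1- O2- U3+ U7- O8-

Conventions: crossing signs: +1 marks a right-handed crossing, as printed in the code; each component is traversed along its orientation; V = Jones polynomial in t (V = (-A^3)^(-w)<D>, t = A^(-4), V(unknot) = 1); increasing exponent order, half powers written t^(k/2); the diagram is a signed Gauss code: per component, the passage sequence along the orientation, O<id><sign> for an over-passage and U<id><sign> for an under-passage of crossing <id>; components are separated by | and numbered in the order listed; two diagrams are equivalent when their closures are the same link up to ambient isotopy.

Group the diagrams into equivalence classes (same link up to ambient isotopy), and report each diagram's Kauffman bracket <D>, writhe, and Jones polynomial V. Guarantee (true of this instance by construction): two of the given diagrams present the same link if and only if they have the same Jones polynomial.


classes: {D1} | {D2} | {D3}
V(D1) = t^-8 - 2t^-7 + t^-6 - 2t^-5 + 2t^-4 + t^-2  [12 crossings, <D> = A^-4 + 2A^4 - 2A^8 + A^12 - 2A^16 + A^20, w = -4]
V(D2) = t^-5 - 2t^-4 + 2t^-3 - 2t^-2 + 2t^-1 - 1 + t  [12 crossings, <D> = A^-4 - 1 + 2A^4 - 2A^8 + 2A^12 - 2A^16 + A^20, w = 0]
V(D3) = -t^-3 + 2t^-2 - 2t^-1 + 3 - 2t + 2t^2 - t^3  (w +2, c 10, <D> = -A^-6 + 2A^-2 - 2A^2 + 3A^6 - 2A^10 + 2A^14 - A^18)
insight: 3 classes among 3 diagrams; unequal V(t) rules out equality


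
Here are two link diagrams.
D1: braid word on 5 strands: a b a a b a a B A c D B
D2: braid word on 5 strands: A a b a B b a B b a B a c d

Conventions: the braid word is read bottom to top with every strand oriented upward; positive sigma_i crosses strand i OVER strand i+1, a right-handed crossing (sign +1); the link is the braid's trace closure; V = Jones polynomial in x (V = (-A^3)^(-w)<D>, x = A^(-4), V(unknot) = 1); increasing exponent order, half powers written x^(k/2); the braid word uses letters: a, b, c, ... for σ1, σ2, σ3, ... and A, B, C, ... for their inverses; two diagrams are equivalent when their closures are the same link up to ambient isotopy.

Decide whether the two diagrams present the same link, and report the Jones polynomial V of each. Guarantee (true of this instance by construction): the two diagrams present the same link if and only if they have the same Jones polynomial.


same link: yes
V(D1) = x + x^3 - x^4  [12 crossings, <D> = -A^-4 + 1 + A^8, w = +4]
V(D2) = x + x^3 - x^4  [14 crossings, <D> = -A^2 + A^6 + A^14, w = +6]
insight: Markov moves rewrite D1 (12 crossings) into D2 (14)


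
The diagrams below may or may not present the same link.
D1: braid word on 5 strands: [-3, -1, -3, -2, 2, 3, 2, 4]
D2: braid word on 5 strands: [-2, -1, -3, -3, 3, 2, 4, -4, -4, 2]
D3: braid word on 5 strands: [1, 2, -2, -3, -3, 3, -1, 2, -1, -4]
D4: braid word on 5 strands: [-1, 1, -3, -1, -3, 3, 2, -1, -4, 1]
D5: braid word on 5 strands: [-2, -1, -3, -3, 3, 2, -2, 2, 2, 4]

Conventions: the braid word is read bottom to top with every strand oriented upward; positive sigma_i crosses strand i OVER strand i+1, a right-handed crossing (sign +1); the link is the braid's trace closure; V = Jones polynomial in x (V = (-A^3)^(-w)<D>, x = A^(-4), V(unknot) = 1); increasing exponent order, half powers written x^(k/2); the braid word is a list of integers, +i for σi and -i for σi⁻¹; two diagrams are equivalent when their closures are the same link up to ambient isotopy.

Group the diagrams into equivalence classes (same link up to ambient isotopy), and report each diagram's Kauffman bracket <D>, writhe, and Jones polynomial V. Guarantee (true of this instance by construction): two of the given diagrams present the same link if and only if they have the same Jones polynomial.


classes: {D1, D2, D3, D4, D5}
V(D1) = 1  [8 crossings, <D> = 1, w = 0]
V(D2) = 1  [10 crossings, <D> = A^-6, w = -2]
V(D3) = 1  (w -2, c 10, <D> = A^-6)
V(D4) = 1  [10 crossings, <D> = A^-6, w = -2]
V(D5) = 1  (w 0, c 10, <D> = 1)
note: all 5 diagrams share one V(x), hence one class


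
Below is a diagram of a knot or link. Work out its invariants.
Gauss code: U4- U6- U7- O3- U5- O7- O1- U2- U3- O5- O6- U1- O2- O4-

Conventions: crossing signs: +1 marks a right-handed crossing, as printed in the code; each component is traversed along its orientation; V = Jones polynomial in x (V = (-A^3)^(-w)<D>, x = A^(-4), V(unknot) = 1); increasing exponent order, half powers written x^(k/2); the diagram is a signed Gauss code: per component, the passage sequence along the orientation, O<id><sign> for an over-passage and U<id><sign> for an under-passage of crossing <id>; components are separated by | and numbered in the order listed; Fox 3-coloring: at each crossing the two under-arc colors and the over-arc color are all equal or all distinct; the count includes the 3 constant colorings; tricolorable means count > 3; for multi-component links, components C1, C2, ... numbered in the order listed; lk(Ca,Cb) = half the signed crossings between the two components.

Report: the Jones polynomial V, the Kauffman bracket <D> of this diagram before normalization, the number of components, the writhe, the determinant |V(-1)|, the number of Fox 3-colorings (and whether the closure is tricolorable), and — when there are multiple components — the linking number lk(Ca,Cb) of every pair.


V(x) = -x^-7 + x^-6 - x^-5 + x^-4 + x^-2
bracket: -A^-13 - A^-5 + A^-1 - A^3 + A^7, w = -7
1 component, writhe -7, over 7 crossings
det 5, colorings 3 of 3^7 — not tricolorable
observation: |V(-1)| = 5: so not tricolorable, since 3 does not divide 5


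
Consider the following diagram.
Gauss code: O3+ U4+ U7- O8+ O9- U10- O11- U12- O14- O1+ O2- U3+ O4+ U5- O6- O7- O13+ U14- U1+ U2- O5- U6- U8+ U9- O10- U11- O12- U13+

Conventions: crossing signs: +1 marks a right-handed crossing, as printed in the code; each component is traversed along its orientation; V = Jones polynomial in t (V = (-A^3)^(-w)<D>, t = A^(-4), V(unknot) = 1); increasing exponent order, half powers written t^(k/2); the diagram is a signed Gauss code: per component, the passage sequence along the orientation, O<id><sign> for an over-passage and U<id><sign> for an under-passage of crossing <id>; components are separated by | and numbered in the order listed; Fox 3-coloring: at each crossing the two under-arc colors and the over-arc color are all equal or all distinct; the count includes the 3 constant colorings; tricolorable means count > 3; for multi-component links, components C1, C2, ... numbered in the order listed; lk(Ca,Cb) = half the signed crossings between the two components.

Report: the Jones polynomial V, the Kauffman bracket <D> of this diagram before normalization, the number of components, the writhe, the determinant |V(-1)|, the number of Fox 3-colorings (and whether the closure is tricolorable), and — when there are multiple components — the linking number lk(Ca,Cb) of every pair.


Jones polynomial: V(t) = t^-7 - 2t^-6 + 2t^-5 - 3t^-4 + 3t^-3 - 2t^-2 + 2t^-1
<D> = 2A^-8 - 2A^-4 + 3 - 3A^4 + 2A^8 - 2A^12 + A^16; writhe -4
components 1, writhe -4 (14 crossings)
3-colorings: 9 of 3^14, det 15 — tricolorable
note: the span of V is 6, forcing >= 6 crossings in any diagram


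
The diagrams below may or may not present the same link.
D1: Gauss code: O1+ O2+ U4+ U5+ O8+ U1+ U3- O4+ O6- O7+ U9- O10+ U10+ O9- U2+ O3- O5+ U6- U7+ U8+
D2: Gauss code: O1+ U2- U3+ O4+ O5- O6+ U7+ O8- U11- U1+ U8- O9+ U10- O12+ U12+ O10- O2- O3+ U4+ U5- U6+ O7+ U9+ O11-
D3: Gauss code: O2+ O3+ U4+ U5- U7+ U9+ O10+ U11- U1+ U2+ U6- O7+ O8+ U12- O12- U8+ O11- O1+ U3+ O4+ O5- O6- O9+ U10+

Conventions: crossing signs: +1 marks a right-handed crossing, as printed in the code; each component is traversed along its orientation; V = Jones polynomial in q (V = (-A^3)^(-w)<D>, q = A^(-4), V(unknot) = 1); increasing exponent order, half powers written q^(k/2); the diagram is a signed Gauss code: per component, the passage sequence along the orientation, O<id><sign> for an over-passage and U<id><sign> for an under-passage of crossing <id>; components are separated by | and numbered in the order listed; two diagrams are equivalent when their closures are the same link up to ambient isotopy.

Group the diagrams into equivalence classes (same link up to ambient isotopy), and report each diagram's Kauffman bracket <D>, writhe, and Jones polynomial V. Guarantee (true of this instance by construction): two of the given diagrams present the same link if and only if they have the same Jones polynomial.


grouping into links: {D1, D3} | {D2}
V(D1) = q - q^2 + 2q^3 - q^4 + q^5 - q^6  (w +4, c 10, <D> = -A^-12 + A^-8 - A^-4 + 2 - A^4 + A^8)
D2 (bracket -A^-10 + A^-6 + A^2; 12 crossings at w = +2): V = q + q^3 - q^4
D3 (bracket -A^-12 + A^-8 - A^-4 + 2 - A^4 + A^8; 12 crossings at w = +4): V = q - q^2 + 2q^3 - q^4 + q^5 - q^6
why: V(q) takes 2 values over 3 diagrams, fixing the grouping


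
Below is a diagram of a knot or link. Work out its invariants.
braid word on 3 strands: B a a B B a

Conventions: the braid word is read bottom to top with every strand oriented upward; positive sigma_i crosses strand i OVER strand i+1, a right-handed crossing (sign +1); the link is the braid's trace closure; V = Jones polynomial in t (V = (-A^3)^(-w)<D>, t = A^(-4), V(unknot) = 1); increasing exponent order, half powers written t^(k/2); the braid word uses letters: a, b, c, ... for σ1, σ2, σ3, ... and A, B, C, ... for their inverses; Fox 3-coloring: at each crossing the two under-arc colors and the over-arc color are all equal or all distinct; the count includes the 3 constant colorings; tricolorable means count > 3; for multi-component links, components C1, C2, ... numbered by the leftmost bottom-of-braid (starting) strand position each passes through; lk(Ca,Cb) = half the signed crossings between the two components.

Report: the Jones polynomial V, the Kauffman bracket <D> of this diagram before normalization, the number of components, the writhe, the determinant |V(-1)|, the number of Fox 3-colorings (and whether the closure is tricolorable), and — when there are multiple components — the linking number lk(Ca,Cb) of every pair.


V = -t^-3 + 2t^-2 - 2t^-1 + 3 - 2t + 2t^2 - t^3
<D> = -A^-12 + 2A^-8 - 2A^-4 + 3 - 2A^4 + 2A^8 - A^12 (w = 0)
1 component over 6 crossings, w = 0
3 Fox colorings among 3^6, |V(-1)| = 13: not tricolorable
why: palindromic: swapping t for 1/t fixes V


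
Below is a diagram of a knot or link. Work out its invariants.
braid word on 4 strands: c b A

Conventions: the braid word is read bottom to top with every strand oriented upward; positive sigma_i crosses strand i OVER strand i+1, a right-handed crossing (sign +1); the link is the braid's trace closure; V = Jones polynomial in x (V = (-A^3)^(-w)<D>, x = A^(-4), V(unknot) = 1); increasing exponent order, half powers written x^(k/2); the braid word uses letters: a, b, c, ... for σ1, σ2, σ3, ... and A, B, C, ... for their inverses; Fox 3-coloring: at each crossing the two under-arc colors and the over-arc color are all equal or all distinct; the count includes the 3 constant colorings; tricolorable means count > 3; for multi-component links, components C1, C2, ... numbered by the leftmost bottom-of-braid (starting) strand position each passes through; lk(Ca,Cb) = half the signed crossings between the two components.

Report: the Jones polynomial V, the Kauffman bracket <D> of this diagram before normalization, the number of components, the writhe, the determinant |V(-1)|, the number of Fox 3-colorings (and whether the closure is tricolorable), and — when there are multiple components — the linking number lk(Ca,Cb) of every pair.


V = 1
<D> = -A^3 (w = +1)
1 component over 3 crossings, w = +1
3 Fox colorings among 3^3, |V(-1)| = 1: not tricolorable
why: w = +1 shifts under R1 moves; the (-A^3)^(-1) factor cancels that in V


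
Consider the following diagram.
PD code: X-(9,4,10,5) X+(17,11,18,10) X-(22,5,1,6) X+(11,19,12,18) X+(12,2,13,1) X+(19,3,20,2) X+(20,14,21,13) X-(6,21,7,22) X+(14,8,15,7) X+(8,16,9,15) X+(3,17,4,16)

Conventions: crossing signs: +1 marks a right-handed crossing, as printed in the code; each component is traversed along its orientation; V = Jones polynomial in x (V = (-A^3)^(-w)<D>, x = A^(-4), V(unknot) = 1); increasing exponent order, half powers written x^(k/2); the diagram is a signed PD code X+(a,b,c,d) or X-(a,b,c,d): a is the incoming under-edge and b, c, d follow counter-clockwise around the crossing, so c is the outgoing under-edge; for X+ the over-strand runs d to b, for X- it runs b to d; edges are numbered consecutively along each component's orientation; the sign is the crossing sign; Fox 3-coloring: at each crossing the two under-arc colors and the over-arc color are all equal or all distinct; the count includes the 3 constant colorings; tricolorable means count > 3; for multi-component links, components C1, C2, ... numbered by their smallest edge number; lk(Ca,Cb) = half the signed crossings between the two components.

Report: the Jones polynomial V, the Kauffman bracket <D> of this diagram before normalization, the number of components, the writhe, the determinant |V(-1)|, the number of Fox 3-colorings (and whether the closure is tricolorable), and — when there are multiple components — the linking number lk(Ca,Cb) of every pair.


V(x) = 1 - 2x + 3x^2 - 4x^3 + 6x^4 - 5x^5 + 5x^6 - 4x^7 + 2x^8 - x^9
bracket: A^-21 - 2A^-17 + 4A^-13 - 5A^-9 + 5A^-5 - 6A^-1 + 4A^3 - 3A^7 + 2A^11 - A^15, w = +5
1 component, writhe +5, over 11 crossings
det 33, colorings 9 of 3^11 — tricolorable
observation: V spans 9 powers of x: at least 9 crossings in any diagram


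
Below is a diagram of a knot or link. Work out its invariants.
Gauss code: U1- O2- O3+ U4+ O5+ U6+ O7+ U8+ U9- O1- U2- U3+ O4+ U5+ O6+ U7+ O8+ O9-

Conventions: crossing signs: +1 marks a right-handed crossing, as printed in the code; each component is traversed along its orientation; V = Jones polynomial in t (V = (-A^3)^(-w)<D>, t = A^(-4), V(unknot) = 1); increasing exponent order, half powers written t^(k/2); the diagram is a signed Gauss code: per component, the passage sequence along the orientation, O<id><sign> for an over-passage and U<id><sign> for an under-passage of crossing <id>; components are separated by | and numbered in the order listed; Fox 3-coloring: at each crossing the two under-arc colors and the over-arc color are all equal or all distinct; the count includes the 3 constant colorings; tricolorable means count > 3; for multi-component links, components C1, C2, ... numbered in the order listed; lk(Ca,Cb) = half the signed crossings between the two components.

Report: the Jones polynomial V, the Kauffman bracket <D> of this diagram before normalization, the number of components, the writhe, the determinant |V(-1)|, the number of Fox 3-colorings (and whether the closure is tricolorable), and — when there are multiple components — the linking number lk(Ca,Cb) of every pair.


V = t + t^3 - t^4
<D> = A^-7 - A^-3 - A^5 (w = +3)
1 component over 9 crossings, w = +3
9 Fox colorings among 3^9, |V(-1)| = 3: tricolorable
why: the span of V is 3, forcing >= 3 crossings in any diagram


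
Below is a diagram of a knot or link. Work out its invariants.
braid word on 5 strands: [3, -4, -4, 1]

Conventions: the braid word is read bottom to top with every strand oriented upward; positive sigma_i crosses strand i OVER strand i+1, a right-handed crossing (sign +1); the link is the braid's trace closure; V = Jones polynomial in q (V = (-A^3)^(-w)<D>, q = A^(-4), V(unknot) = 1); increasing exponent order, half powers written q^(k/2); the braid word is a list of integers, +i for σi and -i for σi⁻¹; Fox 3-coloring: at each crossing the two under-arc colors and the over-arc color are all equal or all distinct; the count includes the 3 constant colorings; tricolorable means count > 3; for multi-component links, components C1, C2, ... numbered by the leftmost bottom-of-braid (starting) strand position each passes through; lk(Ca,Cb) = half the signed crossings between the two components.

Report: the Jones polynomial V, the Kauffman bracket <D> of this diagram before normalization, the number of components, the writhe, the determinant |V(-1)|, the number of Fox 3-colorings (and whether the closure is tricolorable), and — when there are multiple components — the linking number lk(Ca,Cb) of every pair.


V = q^-3 + q^-2 + q^-1 + 1
<D> = 1 + A^4 + A^8 + A^12 (w = 0)
3 components over 4 crossings, w = 0
lk(C1,C2): 0
lk(C1,C3) = 0
linking number lk(C2,C3) = -1
9 Fox colorings among 3^4, |V(-1)| = 0: tricolorable
why: |V(-1)| = 0: so tricolorable, since 3 divides 0


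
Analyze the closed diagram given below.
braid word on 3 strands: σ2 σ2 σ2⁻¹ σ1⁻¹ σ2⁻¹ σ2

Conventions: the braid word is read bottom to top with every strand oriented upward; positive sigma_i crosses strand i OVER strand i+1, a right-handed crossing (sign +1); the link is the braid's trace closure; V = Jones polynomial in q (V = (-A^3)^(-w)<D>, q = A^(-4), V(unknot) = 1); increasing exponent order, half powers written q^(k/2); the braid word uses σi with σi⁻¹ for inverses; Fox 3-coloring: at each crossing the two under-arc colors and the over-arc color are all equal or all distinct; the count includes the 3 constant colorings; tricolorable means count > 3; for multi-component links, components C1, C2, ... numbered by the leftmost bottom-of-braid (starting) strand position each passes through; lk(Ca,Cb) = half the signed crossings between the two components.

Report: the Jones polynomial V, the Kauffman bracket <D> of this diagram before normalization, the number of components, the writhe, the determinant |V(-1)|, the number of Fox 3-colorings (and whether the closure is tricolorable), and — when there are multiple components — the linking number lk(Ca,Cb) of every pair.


Jones polynomial: V(q) = 1
<D> = 1; writhe 0
components 1, writhe 0 (6 crossings)
3-colorings: 3 of 3^6, det 1 — not tricolorable
note: free reduction leaves σ2 σ1⁻¹ of the original 6 letters


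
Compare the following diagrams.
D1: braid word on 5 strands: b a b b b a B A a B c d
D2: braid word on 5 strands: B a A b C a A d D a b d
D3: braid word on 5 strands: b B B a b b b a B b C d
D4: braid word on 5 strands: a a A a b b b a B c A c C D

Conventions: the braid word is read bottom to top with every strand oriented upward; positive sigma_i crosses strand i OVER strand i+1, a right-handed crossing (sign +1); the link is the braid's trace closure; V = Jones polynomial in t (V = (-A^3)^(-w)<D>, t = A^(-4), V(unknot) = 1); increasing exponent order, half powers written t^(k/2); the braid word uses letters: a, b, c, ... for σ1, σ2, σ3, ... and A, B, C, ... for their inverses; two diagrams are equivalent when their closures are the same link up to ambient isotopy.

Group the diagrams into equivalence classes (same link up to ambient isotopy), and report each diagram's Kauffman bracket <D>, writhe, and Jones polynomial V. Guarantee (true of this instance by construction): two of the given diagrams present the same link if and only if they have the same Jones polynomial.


classes: {D1, D3, D4} | {D2}
V(D1) = t - t^2 + 2t^3 - t^4 + t^5 - t^6  [12 crossings, <D> = -A^-6 + A^-2 - A^2 + 2A^6 - A^10 + A^14, w = +6]
V(D2) = 1  (w +2, c 12, <D> = A^6)
V(D3) = t - t^2 + 2t^3 - t^4 + t^5 - t^6  (w +4, c 12, <D> = -A^-12 + A^-8 - A^-4 + 2 - A^4 + A^8)
V(D4) = t - t^2 + 2t^3 - t^4 + t^5 - t^6  [14 crossings, <D> = -A^-12 + A^-8 - A^-4 + 2 - A^4 + A^8, w = +4]
note: comparing 4 Jones polynomials yields 2 groups


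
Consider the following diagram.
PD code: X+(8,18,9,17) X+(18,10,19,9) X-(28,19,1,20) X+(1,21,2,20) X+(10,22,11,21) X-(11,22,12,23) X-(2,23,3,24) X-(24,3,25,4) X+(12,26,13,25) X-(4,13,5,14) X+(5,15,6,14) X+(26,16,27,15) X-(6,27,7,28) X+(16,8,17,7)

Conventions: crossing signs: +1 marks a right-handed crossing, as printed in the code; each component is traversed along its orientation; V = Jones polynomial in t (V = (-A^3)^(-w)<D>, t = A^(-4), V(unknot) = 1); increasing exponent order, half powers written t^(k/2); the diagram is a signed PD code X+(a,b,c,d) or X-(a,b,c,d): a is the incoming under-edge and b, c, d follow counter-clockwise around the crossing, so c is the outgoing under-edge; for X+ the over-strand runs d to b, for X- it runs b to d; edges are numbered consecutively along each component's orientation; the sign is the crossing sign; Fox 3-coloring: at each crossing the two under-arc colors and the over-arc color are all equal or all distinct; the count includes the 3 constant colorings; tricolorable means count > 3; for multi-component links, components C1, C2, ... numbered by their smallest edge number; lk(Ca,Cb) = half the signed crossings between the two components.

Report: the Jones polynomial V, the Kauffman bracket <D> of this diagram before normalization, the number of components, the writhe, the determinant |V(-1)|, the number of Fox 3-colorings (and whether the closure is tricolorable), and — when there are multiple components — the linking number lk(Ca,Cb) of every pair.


V = -t^-2 + 2t^-1 - 3 + 5t - 4t^2 + 5t^3 - 4t^4 + 2t^5 - t^6
<D> = -A^-18 + 2A^-14 - 4A^-10 + 5A^-6 - 4A^-2 + 5A^2 - 3A^6 + 2A^10 - A^14 (w = +2)
1 component over 14 crossings, w = +2
9 Fox colorings among 3^14, |V(-1)| = 27: tricolorable
why: det 27 = |V(-1)|; divisible by 3, so tricolorable


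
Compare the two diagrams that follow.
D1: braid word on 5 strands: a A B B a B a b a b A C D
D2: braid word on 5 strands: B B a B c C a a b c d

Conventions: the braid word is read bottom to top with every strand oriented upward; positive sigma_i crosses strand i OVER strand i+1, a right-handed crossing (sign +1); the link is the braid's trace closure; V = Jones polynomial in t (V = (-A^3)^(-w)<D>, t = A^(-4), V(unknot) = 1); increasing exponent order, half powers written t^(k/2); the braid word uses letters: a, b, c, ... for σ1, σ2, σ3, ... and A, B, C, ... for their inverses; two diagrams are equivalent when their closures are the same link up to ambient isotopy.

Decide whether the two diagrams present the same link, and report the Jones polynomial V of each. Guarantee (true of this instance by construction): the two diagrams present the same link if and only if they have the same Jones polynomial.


equivalent: yes
V(D1) = -t^(-3/2) + t^(-1/2) - 2t^(1/2) + t^(3/2) - 2t^(5/2) + t^(7/2)  (w -1, c 13, <D> = -A^-17 + 2A^-13 - A^-9 + 2A^-5 - A^-1 + A^3)
V(D2) = -t^(-3/2) + t^(-1/2) - 2t^(1/2) + t^(3/2) - 2t^(5/2) + t^(7/2)  [11 crossings, <D> = -A^-5 + 2A^-1 - A^3 + 2A^7 - A^11 + A^15, w = +3]
key observation: one V(t) for all 2 diagrams — one class (guaranteed)
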